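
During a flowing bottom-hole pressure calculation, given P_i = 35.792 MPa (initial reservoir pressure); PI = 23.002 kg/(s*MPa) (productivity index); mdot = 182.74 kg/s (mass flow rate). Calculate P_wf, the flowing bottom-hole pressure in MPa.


P_wf = P_i - mdot / PI
P_wf = 35.792 - 182.74 / 23.002
P_wf = 27.847 MPa


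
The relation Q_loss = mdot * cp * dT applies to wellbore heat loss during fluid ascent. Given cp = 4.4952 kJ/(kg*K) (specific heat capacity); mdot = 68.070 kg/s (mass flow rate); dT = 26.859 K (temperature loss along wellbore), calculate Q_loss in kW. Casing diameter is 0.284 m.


Q_loss = mdot * cp * dT
Q_loss = 68.070 * 4.4952 * 26.859
Q_loss = 8218.5 kW


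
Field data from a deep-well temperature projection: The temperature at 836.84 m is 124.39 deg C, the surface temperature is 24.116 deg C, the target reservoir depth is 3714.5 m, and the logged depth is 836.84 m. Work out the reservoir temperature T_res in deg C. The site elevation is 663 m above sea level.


Step 1: grad = (T_d1 - T_surf)/d1 * 1000 = (124.39 - 24.116)/836.84 * 1000 = 119.8246 deg C/km
Step 2: T_res = T_surf + grad*d2/1000 = 24.116 + 119.8246*3714.5/1000 = 469.20 deg C
T_res = 469.20 deg C


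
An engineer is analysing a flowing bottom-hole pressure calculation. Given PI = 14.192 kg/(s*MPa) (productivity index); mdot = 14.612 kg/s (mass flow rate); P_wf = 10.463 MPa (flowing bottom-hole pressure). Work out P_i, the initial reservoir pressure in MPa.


P_i = P_wf + mdot / PI
P_i = 10.463 + 14.612 / 14.192
P_i = 11.493 MPa


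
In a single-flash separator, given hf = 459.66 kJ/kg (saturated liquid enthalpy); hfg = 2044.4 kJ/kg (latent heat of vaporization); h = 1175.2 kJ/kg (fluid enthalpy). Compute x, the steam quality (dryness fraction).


x = (h - hf) / hfg
x = (1175.2 - 459.66) / 2044.4
x = 0.35000


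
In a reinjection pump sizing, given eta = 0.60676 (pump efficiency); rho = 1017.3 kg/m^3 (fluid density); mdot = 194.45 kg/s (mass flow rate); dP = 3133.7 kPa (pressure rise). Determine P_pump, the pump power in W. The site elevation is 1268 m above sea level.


P_pump = mdot * dP / (rho * eta)
P_pump = 194.45 * 3133.7 / (1017.3 * 0.60676)
P_pump = 987.1869 kW
Convert: 987.1869 kW * 1000.0 = 9.8719e+05 W
P_pump = 9.8719e+05 W


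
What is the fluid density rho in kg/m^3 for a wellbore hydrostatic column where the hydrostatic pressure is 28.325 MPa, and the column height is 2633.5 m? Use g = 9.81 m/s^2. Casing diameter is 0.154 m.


rho = P * 1e6 / (g * h)
rho = 28.325 * 1e6 / (9.81 * 2633.5)
rho = 1096.4 kg/m^3


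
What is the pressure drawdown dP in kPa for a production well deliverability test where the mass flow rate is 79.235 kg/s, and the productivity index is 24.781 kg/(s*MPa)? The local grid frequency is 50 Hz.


dP = mdot * 1000 / PI
dP = 79.235 * 1000 / 24.781
dP = 3197.4 kPa


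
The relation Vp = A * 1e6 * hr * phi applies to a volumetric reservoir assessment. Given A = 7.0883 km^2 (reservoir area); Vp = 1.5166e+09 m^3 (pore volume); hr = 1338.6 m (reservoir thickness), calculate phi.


phi = Vp / (A * 1e6 * hr)
phi = 1.5166e+09 / (7.0883 * 1e6 * 1338.6)
phi = 0.15984


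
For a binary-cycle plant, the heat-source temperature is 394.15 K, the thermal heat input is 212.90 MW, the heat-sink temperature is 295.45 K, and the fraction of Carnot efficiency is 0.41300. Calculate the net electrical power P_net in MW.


Step 1: eta = (1 - Tc/Th)*f = (1 - 295.45/394.15)*0.413 = 0.1034203
Step 2: P_net = eta * Q_in = 0.1034203 * 212.9 = 22.018 MW
P_net = 22.018 MW


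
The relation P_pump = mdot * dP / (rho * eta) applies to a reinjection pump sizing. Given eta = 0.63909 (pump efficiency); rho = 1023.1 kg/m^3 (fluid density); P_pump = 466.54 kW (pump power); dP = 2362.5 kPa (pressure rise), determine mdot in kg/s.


mdot = P_pump * rho * eta / dP
mdot = 466.54 * 1023.1 * 0.63909 / 2362.5
mdot = 129.12 kg/s


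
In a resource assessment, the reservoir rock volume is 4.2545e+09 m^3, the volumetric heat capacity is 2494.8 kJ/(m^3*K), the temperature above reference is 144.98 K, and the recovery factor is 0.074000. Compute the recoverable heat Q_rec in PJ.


Step 1: Q_s = Vr*rhoc*dT/1e12 = 4.2545e+09*2494.8*144.98/1e12 = 1538.836 PJ
Step 2: Q_rec = Q_s * RF = 1538.836 * 0.074 = 113.87 PJ
Q_rec = 113.87 PJ


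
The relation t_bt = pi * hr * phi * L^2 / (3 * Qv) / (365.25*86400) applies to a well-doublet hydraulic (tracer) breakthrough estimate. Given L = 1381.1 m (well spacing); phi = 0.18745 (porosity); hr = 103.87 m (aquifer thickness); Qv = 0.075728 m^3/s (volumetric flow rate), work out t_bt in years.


t_bt = pi * hr * phi * L^2 / (3 * Qv) / (365.25*86400)
t_bt = pi * 103.87 * 0.18745 * 1381.1^2 / (3 * 0.075728) / (365.25*86400)
t_bt = 16.274 years


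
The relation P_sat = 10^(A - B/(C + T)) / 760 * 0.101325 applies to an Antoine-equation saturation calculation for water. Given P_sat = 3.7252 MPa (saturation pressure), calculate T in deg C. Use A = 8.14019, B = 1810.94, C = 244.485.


T = B / (A - log10(P_sat * 760 / 0.101325)) - C
T = 1810.94 / (8.14019 - log10(3.7252 * 760 / 0.101325)) - 244.485
T = 245.76 deg C


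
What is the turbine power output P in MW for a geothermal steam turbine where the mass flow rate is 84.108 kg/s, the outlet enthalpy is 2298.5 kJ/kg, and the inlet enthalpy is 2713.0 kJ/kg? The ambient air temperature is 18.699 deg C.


P = mdot * (h_in - h_out) / 1000
P = 84.108 * (2713.0 - 2298.5) / 1000
P = 34.863 MW


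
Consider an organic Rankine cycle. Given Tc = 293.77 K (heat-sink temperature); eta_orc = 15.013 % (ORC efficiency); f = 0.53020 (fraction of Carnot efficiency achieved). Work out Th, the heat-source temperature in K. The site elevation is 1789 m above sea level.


Th = Tc / (1 - (eta_orc/100)/f)
Th = 293.77 / (1 - (15.013/100)/0.53020)
Th = 409.81 K


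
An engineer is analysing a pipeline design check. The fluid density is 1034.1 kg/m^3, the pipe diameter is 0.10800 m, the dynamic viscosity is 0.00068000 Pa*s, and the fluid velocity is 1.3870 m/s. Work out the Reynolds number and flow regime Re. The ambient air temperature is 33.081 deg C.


Step 1: Re = rho*vel*D/mu = 1034.1*1.387*0.108/0.00068 = 2.2780e+05
Step 2: Re = 2.2780e+05 > 4000, so flow is turbulent.
Re = 2.2780e+05 (turbulent)


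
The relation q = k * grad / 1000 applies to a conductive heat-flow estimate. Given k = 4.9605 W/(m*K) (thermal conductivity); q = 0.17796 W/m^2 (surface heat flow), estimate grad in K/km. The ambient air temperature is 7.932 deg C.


grad = q * 1000 / k
grad = 0.17796 * 1000 / 4.9605
grad = 35.87542 deg C/km
Convert: 35.87542 deg C/km * 1.0 = 35.875 K/km
grad = 35.875 K/km


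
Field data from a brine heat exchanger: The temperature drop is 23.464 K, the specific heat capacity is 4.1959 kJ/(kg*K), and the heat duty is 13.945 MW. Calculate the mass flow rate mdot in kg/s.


mdot = Q * 1000 / (cp * dT)
mdot = 13.945 * 1000 / (4.1959 * 23.464)
mdot = 141.64 kg/s


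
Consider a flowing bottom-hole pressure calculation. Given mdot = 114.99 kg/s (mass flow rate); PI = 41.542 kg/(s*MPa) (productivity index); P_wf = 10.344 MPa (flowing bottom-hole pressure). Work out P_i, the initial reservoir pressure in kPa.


P_i = P_wf + mdot / PI
P_i = 10.344 + 114.99 / 41.542
P_i = 13.11204 MPa
Convert: 13.11204 MPa * 1000.0 = 13112 kPa
P_i = 13112 kPa


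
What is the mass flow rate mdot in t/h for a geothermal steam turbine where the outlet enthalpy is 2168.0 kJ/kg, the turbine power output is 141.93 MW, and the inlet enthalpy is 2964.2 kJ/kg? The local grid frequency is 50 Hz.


mdot = P * 1000 / (h_in - h_out)
mdot = 141.93 * 1000 / (2964.2 - 2168.0)
mdot = 178.2592 kg/s
Convert: 178.2592 kg/s * 3.6 = 641.73 t/h
mdot = 641.73 t/h


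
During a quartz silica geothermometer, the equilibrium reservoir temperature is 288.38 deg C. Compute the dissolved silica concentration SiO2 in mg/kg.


SiO2 = 10^(5.19 - 1309/(T_eq + 273.15))
SiO2 = 10^(5.19 - 1309/(288.38 + 273.15))
SiO2 = 722.55 mg/kg


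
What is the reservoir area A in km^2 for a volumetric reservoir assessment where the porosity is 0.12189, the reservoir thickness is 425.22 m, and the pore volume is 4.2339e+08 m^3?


A = Vp / (1e6 * hr * phi)
A = 4.2339e+08 / (1e6 * 425.22 * 0.12189)
A = 8.1688 km^2


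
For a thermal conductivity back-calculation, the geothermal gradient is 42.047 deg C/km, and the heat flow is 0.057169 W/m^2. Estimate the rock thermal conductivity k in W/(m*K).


k = q / (grad / 1000)
k = 0.057169 / (42.047 / 1000)
k = 1.3596 W/(m*K)


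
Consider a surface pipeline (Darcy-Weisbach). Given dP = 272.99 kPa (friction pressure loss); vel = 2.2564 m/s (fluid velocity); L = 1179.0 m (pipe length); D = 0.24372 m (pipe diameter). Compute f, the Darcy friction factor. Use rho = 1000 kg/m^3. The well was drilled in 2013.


f = dP*1000 / ((L/D)*(rho*vel^2/2))
f = 272.99*1000 / ((1179.0/0.24372)*(1000*2.2564^2/2))
f = 0.022168


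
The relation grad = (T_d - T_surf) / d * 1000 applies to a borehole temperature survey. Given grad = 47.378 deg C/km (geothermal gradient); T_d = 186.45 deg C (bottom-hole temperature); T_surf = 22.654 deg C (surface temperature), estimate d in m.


d = (T_d - T_surf) / grad * 1000
d = (186.45 - 22.654) / 47.378 * 1000
d = 3457.2 m


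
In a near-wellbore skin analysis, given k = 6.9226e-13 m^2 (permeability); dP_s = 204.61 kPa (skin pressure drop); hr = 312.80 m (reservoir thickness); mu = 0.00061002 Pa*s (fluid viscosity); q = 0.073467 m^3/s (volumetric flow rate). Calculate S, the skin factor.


S = dP_s * 1000 * 2*pi*k*hr / (q*mu)
S = 204.61 * 1000 * 2*pi*6.9226e-13*312.80 / (0.073467*0.00061002)
S = 6.2116


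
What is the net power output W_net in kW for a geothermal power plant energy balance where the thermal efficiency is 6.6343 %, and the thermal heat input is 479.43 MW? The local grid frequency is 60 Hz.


W_net = eta / 100 * Q_in
W_net = 6.6343 / 100 * 479.43
W_net = 31.80682 MW
Convert: 31.80682 MW * 1000.0 = 31807 kW
W_net = 31807 kW


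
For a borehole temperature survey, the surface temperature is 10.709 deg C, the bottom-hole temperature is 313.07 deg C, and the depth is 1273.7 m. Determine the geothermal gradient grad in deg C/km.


grad = (T_d - T_surf) / d * 1000
grad = (313.07 - 10.709) / 1273.7 * 1000
grad = 237.39 deg C/km


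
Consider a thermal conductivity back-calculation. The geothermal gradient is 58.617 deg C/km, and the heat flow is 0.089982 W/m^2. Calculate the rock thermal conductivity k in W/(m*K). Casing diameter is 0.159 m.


k = q / (grad / 1000)
k = 0.089982 / (58.617 / 1000)
k = 1.5351 W/(m*K)


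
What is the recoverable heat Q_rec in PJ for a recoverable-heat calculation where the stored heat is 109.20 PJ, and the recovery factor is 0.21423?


Q_rec = Q_s * RF
Q_rec = 109.20 * 0.21423
Q_rec = 23.394 PJ


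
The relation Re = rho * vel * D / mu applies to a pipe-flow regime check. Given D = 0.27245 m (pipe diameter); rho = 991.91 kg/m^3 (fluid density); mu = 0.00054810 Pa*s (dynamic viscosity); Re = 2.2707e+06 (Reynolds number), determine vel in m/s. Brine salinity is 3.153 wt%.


vel = Re * mu / (rho * D)
vel = 2.2707e+06 * 0.00054810 / (991.91 * 0.27245)
vel = 4.6053 m/s


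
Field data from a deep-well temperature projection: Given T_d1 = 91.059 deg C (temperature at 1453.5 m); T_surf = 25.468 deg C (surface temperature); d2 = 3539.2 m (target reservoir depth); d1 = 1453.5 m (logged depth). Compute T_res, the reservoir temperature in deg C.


Step 1: grad = (T_d1 - T_surf)/d1 * 1000 = (91.059 - 25.468)/1453.5 * 1000 = 45.12625 deg C/km
Step 2: T_res = T_surf + grad*d2/1000 = 25.468 + 45.12625*3539.2/1000 = 185.18 deg C
T_res = 185.18 deg C


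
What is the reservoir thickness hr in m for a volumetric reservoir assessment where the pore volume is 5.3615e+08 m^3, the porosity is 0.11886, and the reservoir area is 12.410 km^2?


hr = Vp / (A * 1e6 * phi)
hr = 5.3615e+08 / (12.410 * 1e6 * 0.11886)
hr = 363.48 m


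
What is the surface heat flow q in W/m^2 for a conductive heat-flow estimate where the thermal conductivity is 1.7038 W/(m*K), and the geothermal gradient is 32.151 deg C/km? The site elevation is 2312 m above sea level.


q = k * grad / 1000
q = 1.7038 * 32.151 / 1000
q = 0.054779 W/m^2


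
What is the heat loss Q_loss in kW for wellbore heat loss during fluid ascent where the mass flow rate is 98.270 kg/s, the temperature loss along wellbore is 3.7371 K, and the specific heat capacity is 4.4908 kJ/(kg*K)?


Q_loss = mdot * cp * dT
Q_loss = 98.270 * 4.4908 * 3.7371
Q_loss = 1649.2 kW


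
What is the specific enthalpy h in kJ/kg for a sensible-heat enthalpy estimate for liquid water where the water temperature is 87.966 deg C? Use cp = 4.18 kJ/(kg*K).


h = cp * T
h = 4.18 * 87.966
h = 367.70 kJ/kg


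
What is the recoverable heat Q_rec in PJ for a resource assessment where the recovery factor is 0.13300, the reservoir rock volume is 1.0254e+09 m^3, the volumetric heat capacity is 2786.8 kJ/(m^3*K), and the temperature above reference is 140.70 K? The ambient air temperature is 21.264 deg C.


Step 1: Q_s = Vr*rhoc*dT/1e12 = 1.0254e+09*2786.8*140.7/1e12 = 402.0622 PJ
Step 2: Q_rec = Q_s * RF = 402.0622 * 0.133 = 53.474 PJ
Q_rec = 53.474 PJ


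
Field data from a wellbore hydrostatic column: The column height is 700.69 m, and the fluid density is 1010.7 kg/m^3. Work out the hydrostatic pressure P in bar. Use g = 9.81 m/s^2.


P = rho * g * h / 1e6
P = 1010.7 * 9.81 * 700.69 / 1e6
P = 6.947318 MPa
Convert: 6.947318 MPa * 10.0 = 69.473 bar
P = 69.473 bar


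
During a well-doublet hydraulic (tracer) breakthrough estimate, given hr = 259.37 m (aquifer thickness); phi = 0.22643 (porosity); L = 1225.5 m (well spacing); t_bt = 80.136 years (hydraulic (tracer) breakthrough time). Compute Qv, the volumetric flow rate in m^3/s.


Qv = pi*hr*phi*L^2 / (3*t_bt*365.25*86400)
Qv = pi*259.37*0.22643*1225.5^2 / (3*80.136*365.25*86400)
Qv = 0.036524 m^3/s


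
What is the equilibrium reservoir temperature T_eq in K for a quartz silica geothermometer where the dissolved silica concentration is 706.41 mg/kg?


T_eq = 1309 / (5.19 - log10(SiO2)) - 273.15
T_eq = 1309 / (5.19 - log10(706.41)) - 273.15
T_eq = 286.0263 deg C
Convert to K: 286.0263 + 273.15 = 559.18 K
T_eq = 559.18 K


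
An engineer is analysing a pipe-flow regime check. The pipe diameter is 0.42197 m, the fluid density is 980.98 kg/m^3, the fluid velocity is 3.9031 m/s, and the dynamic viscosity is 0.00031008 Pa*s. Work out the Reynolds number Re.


Re = rho * vel * D / mu
Re = 980.98 * 3.9031 * 0.42197 / 0.00031008
Re = 5.2105e+06


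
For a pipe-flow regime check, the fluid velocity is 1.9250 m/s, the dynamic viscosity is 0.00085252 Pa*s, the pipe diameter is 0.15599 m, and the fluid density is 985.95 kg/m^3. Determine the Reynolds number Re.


Re = rho * vel * D / mu
Re = 985.95 * 1.9250 * 0.15599 / 0.00085252
Re = 3.4728e+05


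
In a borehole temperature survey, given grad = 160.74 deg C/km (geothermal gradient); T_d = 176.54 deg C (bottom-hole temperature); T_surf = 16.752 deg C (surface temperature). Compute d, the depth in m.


d = (T_d - T_surf) / grad * 1000
d = (176.54 - 16.752) / 160.74 * 1000
d = 994.08 m


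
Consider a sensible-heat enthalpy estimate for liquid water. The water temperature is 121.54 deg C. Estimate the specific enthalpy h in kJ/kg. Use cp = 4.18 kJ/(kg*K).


h = cp * T
h = 4.18 * 121.54
h = 508.04 kJ/kg


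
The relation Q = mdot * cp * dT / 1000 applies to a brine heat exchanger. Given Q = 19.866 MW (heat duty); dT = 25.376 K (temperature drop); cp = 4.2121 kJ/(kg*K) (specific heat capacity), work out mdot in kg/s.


mdot = Q * 1000 / (cp * dT)
mdot = 19.866 * 1000 / (4.2121 * 25.376)
mdot = 185.86 kg/s


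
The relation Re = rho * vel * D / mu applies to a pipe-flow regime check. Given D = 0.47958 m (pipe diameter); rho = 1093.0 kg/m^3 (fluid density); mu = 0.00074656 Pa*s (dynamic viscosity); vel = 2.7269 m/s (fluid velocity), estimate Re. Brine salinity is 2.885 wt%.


Re = rho * vel * D / mu
Re = 1093.0 * 2.7269 * 0.47958 / 0.00074656
Re = 1.9146e+06


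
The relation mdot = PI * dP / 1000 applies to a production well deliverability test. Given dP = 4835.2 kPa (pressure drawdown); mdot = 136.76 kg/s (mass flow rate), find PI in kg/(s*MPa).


PI = mdot * 1000 / dP
PI = 136.76 * 1000 / 4835.2
PI = 28.284 kg/(s*MPa)


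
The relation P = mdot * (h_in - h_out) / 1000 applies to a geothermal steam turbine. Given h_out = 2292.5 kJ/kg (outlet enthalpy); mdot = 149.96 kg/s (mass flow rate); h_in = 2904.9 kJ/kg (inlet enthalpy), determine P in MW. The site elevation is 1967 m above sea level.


P = mdot * (h_in - h_out) / 1000
P = 149.96 * (2904.9 - 2292.5) / 1000
P = 91.836 MW


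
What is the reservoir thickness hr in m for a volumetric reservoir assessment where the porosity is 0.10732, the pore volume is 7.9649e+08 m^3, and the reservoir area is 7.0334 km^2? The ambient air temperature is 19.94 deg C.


hr = Vp / (A * 1e6 * phi)
hr = 7.9649e+08 / (7.0334 * 1e6 * 0.10732)
hr = 1055.2 m


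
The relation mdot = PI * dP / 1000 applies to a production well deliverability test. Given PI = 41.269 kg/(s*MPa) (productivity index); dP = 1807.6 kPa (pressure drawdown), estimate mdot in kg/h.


mdot = PI * dP / 1000
mdot = 41.269 * 1807.6 / 1000
mdot = 74.59784 kg/s
Convert: 74.59784 kg/s * 3600.0 = 2.6855e+05 kg/h
mdot = 2.6855e+05 kg/h


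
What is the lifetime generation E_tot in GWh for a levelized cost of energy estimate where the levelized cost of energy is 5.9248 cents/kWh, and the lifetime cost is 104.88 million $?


E_tot = C_tot / LCOE * 100
E_tot = 104.88 / 5.9248 * 100
E_tot = 1770.2 GWh


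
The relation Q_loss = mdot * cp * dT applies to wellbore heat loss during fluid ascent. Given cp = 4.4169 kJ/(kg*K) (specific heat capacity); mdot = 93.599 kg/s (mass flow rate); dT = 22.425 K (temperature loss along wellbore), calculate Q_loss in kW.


Q_loss = mdot * cp * dT
Q_loss = 93.599 * 4.4169 * 22.425
Q_loss = 9270.9 kW


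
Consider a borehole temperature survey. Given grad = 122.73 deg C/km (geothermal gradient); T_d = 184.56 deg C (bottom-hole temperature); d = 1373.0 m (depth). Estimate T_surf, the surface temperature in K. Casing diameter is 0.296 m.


T_surf = T_d - grad * d / 1000
T_surf = 184.56 - 122.73 * 1373.0 / 1000
T_surf = 16.05171 deg C
Convert to K: 16.05171 + 273.15 = 289.20 K
T_surf = 289.20 K


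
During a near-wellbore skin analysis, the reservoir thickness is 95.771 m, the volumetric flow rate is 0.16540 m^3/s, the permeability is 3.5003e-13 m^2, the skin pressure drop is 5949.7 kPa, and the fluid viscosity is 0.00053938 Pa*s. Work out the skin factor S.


S = dP_s * 1000 * 2*pi*k*hr / (q*mu)
S = 5949.7 * 1000 * 2*pi*3.5003e-13*95.771 / (0.16540*0.00053938)
S = 14.047


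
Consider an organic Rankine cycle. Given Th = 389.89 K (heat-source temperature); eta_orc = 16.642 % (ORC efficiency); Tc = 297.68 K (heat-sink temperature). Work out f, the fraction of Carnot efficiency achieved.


f = (eta_orc/100) / (1 - Tc/Th)
f = (16.642/100) / (1 - 297.68/389.89)
f = 0.70367


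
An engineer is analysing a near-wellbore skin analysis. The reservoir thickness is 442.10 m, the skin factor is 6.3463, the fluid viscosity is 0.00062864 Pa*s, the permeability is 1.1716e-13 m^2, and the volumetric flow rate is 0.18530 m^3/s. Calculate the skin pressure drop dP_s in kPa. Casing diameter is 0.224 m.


dP_s = S * q * mu / (2*pi*k*hr) / 1000
dP_s = 6.3463 * 0.18530 * 0.00062864 / (2*pi*1.1716e-13*442.10) / 1000
dP_s = 2271.5 kPa


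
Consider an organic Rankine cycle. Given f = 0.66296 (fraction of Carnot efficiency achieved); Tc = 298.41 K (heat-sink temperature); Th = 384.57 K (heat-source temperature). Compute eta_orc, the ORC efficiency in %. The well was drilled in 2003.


eta_orc = (1 - Tc/Th) * f * 100
eta_orc = (1 - 298.41/384.57) * 0.66296 * 100
eta_orc = 14.853 %


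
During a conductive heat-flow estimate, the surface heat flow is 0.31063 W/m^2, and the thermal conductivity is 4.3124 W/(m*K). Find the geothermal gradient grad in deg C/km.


grad = q * 1000 / k
grad = 0.31063 * 1000 / 4.3124
grad = 72.032 deg C/km


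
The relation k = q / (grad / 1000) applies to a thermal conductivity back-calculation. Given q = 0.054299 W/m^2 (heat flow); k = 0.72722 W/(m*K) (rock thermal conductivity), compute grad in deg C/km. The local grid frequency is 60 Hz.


grad = q / k * 1000
grad = 0.054299 / 0.72722 * 1000
grad = 74.667 deg C/km


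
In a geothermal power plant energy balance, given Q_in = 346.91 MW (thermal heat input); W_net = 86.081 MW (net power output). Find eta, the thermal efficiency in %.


eta = W_net / Q_in * 100
eta = 86.081 / 346.91 * 100
eta = 24.814 %


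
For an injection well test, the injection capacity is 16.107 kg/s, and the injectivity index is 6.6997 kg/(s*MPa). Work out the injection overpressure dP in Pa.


dP = mdot * 1000 / II
dP = 16.107 * 1000 / 6.6997
dP = 2404.137 kPa
Convert: 2404.137 kPa * 1000.0 = 2.4041e+06 Pa
dP = 2.4041e+06 Pa


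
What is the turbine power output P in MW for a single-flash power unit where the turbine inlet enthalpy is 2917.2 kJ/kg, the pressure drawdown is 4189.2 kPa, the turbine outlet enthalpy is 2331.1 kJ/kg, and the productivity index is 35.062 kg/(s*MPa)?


Step 1: mdot = PI * dP / 1000 = 35.062 * 4189.2 / 1000 = 146.8817 kg/s
Step 2: P = mdot*(h_in - h_out)/1000 = 146.8817*(2917.2 - 2331.1)/1000 = 86.087 MW
P = 86.087 MW


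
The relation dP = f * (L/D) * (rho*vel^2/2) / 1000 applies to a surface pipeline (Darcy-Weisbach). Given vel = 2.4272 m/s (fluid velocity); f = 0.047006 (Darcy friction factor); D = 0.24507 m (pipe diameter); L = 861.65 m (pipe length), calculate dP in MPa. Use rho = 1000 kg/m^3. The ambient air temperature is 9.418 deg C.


dP = f * (L/D) * (rho*vel^2/2) / 1000
dP = 0.047006 * (861.65/0.24507) * (1000*2.4272^2/2) / 1000
dP = 486.8276 kPa
Convert: 486.8276 kPa * 0.001 = 0.48683 MPa
dP = 0.48683 MPa


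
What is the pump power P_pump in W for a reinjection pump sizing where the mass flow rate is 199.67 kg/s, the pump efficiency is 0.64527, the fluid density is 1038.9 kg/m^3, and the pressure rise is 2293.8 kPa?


P_pump = mdot * dP / (rho * eta)
P_pump = 199.67 * 2293.8 / (1038.9 * 0.64527)
P_pump = 683.2083 kW
Convert: 683.2083 kW * 1000.0 = 6.8321e+05 W
P_pump = 6.8321e+05 W


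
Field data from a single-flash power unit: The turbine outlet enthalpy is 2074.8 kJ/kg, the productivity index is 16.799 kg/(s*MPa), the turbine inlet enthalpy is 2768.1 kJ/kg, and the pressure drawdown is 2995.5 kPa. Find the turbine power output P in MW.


Step 1: mdot = PI * dP / 1000 = 16.799 * 2995.5 / 1000 = 50.32140 kg/s
Step 2: P = mdot*(h_in - h_out)/1000 = 50.32140*(2768.1 - 2074.8)/1000 = 34.888 MW
P = 34.888 MW


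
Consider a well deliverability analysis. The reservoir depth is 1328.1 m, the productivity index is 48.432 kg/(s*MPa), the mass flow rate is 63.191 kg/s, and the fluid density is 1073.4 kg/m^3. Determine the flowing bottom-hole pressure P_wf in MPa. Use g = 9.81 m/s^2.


Step 1: P_i = rho*g*h/1e6 = 1073.4*9.81*1328.1/1e6 = 13.98496 MPa
Step 2: P_wf = P_i - mdot/PI = 13.98496 - 63.191/48.432 = 12.680 MPa
P_wf = 12.680 MPa


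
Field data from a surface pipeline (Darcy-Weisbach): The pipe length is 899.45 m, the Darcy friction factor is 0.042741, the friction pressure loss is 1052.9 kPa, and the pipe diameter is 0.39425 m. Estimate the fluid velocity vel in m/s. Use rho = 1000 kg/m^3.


vel = sqrt(dP*1000*2*D / (f*L*rho))
vel = sqrt(1052.9*1000*2*0.39425 / (0.042741*899.45*1000))
vel = 4.6471 m/s


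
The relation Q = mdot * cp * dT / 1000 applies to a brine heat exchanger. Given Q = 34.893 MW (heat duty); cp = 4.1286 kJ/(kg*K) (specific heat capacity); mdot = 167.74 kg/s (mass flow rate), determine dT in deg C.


dT = Q * 1000 / (mdot * cp)
dT = 34.893 * 1000 / (167.74 * 4.1286)
dT = 50.38472 K
Convert (temperature difference, 1 K = 1 deg C): 50.38472 K = 50.38472 deg C
dT = 50.385 deg C


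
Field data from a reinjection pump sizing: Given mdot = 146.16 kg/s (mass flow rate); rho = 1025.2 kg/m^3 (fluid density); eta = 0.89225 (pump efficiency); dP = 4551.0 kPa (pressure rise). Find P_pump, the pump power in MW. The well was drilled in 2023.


P_pump = mdot * dP / (rho * eta)
P_pump = 146.16 * 4551.0 / (1025.2 * 0.89225)
P_pump = 727.1771 kW
Convert: 727.1771 kW * 0.001 = 0.72718 MW
P_pump = 0.72718 MW


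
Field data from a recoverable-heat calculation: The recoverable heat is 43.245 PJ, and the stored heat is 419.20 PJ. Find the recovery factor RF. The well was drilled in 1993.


RF = Q_rec / Q_s
RF = 43.245 / 419.20
RF = 0.10316


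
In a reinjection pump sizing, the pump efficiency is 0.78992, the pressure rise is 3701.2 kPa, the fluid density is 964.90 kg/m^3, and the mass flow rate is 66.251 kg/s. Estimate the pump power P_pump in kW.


P_pump = mdot * dP / (rho * eta)
P_pump = 66.251 * 3701.2 / (964.90 * 0.78992)
P_pump = 321.71 kW


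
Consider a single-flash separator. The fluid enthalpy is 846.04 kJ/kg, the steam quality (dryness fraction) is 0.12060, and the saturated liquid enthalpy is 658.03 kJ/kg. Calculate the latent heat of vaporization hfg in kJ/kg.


hfg = (h - hf) / x
hfg = (846.04 - 658.03) / 0.12060
hfg = 1559.0 kJ/kg


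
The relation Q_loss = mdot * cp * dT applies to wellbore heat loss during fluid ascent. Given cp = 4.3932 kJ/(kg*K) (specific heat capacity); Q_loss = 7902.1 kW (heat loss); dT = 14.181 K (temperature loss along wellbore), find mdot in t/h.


mdot = Q_loss / (cp * dT)
mdot = 7902.1 / (4.3932 * 14.181)
mdot = 126.8395 kg/s
Convert: 126.8395 kg/s * 3.6 = 456.62 t/h
mdot = 456.62 t/h


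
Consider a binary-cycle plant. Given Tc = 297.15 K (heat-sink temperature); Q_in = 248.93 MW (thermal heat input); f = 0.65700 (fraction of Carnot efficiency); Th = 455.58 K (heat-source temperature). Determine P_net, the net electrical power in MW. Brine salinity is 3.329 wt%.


Step 1: eta = (1 - Tc/Th)*f = (1 - 297.15/455.58)*0.657 = 0.2284747
Step 2: P_net = eta * Q_in = 0.2284747 * 248.93 = 56.874 MW
P_net = 56.874 MW


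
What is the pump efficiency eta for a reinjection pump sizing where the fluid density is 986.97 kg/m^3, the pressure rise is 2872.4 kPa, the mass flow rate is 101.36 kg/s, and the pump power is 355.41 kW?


eta = mdot * dP / (rho * P_pump)
eta = 101.36 * 2872.4 / (986.97 * 355.41)
eta = 0.83000


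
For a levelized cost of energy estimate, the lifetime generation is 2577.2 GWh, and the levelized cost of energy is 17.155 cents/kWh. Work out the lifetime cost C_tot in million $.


C_tot = LCOE / 100 * E_tot
C_tot = 17.155 / 100 * 2577.2
C_tot = 442.12 million $


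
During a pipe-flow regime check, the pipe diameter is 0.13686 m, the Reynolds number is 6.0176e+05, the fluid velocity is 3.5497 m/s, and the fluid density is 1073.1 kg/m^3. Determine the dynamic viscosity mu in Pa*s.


mu = rho * vel * D / Re
mu = 1073.1 * 3.5497 * 0.13686 / 6.0176e+05
mu = 0.00086633 Pa*s


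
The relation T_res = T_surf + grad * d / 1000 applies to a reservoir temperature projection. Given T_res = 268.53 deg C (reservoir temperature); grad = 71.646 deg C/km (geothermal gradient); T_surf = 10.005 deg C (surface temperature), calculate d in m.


d = (T_res - T_surf) / grad * 1000
d = (268.53 - 10.005) / 71.646 * 1000
d = 3608.4 m


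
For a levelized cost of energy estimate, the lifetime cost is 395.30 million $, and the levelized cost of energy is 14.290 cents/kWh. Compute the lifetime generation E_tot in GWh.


E_tot = C_tot / LCOE * 100
E_tot = 395.30 / 14.290 * 100
E_tot = 2766.3 GWh


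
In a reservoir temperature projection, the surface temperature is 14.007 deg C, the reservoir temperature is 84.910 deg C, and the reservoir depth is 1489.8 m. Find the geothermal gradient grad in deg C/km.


grad = (T_res - T_surf) / d * 1000
grad = (84.910 - 14.007) / 1489.8 * 1000
grad = 47.592 deg C/km


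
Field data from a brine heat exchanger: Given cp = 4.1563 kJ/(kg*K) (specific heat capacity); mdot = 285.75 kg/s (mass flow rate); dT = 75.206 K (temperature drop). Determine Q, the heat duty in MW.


Q = mdot * cp * dT / 1000
Q = 285.75 * 4.1563 * 75.206 / 1000
Q = 89.319 MW


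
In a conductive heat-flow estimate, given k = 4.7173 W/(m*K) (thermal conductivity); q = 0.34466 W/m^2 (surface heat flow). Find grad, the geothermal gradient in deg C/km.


grad = q * 1000 / k
grad = 0.34466 * 1000 / 4.7173
grad = 73.063 deg C/km


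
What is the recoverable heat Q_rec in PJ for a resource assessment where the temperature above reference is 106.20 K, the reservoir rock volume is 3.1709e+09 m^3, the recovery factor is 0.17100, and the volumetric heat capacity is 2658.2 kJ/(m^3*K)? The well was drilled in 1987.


Step 1: Q_s = Vr*rhoc*dT/1e12 = 3.1709e+09*2658.2*106.2/1e12 = 895.1477 PJ
Step 2: Q_rec = Q_s * RF = 895.1477 * 0.171 = 153.07 PJ
Q_rec = 153.07 PJ


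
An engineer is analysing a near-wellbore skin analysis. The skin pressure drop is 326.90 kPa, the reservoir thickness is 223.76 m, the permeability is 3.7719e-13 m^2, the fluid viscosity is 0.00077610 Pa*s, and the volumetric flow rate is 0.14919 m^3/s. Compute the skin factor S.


S = dP_s * 1000 * 2*pi*k*hr / (q*mu)
S = 326.90 * 1000 * 2*pi*3.7719e-13*223.76 / (0.14919*0.00077610)
S = 1.4972


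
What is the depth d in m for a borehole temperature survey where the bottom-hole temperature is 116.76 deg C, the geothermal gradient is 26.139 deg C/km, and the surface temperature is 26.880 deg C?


d = (T_d - T_surf) / grad * 1000
d = (116.76 - 26.880) / 26.139 * 1000
d = 3438.5 m


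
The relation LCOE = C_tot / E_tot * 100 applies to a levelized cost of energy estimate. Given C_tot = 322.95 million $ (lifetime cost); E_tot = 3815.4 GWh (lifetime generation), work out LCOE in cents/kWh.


LCOE = C_tot / E_tot * 100
LCOE = 322.95 / 3815.4 * 100
LCOE = 8.4644 cents/kWh


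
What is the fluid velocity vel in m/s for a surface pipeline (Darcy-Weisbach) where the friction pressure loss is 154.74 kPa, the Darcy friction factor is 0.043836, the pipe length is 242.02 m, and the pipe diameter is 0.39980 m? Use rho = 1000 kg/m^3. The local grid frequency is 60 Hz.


vel = sqrt(dP*1000*2*D / (f*L*rho))
vel = sqrt(154.74*1000*2*0.39980 / (0.043836*242.02*1000))
vel = 3.4150 m/s


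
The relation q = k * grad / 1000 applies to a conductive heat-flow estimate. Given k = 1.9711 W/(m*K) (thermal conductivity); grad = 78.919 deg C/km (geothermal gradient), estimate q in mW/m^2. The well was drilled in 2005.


q = k * grad / 1000
q = 1.9711 * 78.919 / 1000
q = 0.1555572 W/m^2
Convert: 0.1555572 W/m^2 * 1000.0 = 155.56 mW/m^2
q = 155.56 mW/m^2


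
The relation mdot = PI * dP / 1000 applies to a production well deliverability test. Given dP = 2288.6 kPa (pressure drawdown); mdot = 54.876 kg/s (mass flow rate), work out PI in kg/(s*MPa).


PI = mdot * 1000 / dP
PI = 54.876 * 1000 / 2288.6
PI = 23.978 kg/(s*MPa)


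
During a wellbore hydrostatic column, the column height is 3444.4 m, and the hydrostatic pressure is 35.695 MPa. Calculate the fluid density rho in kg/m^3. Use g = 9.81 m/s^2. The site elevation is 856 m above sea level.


rho = P * 1e6 / (g * h)
rho = 35.695 * 1e6 / (9.81 * 3444.4)
rho = 1056.4 kg/m^3


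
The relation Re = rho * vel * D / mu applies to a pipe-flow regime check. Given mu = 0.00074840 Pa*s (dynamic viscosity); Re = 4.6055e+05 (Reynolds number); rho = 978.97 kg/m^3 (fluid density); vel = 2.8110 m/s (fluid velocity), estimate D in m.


D = Re * mu / (rho * vel)
D = 4.6055e+05 * 0.00074840 / (978.97 * 2.8110)
D = 0.12525 m


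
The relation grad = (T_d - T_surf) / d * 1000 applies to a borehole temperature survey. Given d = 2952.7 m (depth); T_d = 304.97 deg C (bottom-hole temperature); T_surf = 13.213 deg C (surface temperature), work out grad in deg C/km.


grad = (T_d - T_surf) / d * 1000
grad = (304.97 - 13.213) / 2952.7 * 1000
grad = 98.810 deg C/km


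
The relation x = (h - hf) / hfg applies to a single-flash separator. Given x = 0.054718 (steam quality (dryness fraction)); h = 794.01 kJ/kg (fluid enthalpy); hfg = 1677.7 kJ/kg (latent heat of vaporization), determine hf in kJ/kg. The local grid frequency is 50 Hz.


hf = h - x * hfg
hf = 794.01 - 0.054718 * 1677.7
hf = 702.21 kJ/kg


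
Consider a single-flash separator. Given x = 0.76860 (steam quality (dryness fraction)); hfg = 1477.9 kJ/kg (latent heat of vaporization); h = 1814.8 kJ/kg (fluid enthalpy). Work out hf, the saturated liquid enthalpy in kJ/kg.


hf = h - x * hfg
hf = 1814.8 - 0.76860 * 1477.9
hf = 678.89 kJ/kg


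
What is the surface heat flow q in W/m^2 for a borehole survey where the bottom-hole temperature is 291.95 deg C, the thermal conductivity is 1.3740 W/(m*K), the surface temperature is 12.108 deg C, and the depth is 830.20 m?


Step 1: grad = (T_d - T_surf)/d * 1000 = (291.95 - 12.108)/830.2 * 1000 = 337.0778 deg C/km
Step 2: q = k * grad / 1000 = 1.374 * 337.0778 / 1000 = 0.46314 W/m^2
q = 0.46314 W/m^2


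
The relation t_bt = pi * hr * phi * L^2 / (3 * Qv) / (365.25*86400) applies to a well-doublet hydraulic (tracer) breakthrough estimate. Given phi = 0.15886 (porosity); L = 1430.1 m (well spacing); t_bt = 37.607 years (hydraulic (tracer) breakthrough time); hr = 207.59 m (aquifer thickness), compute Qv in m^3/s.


Qv = pi*hr*phi*L^2 / (3*t_bt*365.25*86400)
Qv = pi*207.59*0.15886*1430.1^2 / (3*37.607*365.25*86400)
Qv = 0.059513 m^3/s


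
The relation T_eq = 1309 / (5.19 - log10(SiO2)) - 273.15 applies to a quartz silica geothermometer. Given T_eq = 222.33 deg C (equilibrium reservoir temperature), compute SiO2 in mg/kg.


SiO2 = 10^(5.19 - 1309/(T_eq + 273.15))
SiO2 = 10^(5.19 - 1309/(222.33 + 273.15))
SiO2 = 353.28 mg/kg


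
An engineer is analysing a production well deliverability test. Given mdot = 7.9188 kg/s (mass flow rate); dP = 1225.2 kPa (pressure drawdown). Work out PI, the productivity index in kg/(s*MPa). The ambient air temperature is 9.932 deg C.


PI = mdot * 1000 / dP
PI = 7.9188 * 1000 / 1225.2
PI = 6.4633 kg/(s*MPa)


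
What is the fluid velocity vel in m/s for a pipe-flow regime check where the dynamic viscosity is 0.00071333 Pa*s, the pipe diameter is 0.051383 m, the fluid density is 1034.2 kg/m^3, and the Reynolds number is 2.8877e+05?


vel = Re * mu / (rho * D)
vel = 2.8877e+05 * 0.00071333 / (1034.2 * 0.051383)
vel = 3.8763 m/s


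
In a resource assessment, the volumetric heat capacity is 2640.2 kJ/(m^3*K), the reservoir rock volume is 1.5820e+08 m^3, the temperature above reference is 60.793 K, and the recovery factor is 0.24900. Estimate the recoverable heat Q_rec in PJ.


Step 1: Q_s = Vr*rhoc*dT/1e12 = 1.5820e+08*2640.2*60.793/1e12 = 25.39200 PJ
Step 2: Q_rec = Q_s * RF = 25.39200 * 0.249 = 6.3226 PJ
Q_rec = 6.3226 PJ


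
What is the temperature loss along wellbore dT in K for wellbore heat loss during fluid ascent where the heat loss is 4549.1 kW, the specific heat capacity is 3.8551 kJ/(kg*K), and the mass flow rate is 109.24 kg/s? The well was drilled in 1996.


dT = Q_loss / (mdot * cp)
dT = 4549.1 / (109.24 * 3.8551)
dT = 10.802 K


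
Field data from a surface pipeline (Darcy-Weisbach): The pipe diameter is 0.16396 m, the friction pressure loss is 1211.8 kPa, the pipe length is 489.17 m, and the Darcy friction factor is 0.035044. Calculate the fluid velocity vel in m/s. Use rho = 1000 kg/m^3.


vel = sqrt(dP*1000*2*D / (f*L*rho))
vel = sqrt(1211.8*1000*2*0.16396 / (0.035044*489.17*1000))
vel = 4.8146 m/s


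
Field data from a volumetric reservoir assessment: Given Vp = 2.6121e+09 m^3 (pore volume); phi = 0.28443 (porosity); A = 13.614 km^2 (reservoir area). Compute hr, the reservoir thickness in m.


hr = Vp / (A * 1e6 * phi)
hr = 2.6121e+09 / (13.614 * 1e6 * 0.28443)
hr = 674.57 m


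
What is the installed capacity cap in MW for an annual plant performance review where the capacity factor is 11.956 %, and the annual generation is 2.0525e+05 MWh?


cap = E_a / (CF/100 * 8760)
cap = 2.0525e+05 / (11.956/100 * 8760)
cap = 195.97 MW


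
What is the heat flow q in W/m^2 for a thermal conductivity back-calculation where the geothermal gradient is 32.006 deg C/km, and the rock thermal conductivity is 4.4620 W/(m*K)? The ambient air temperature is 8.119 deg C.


q = k * grad / 1000
q = 4.4620 * 32.006 / 1000
q = 0.14281 W/m^2


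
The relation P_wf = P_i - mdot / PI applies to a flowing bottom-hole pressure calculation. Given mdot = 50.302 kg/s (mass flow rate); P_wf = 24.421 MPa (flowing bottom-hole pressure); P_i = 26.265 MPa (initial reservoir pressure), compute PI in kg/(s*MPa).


PI = mdot / (P_i - P_wf)
PI = 50.302 / (26.265 - 24.421)
PI = 27.279 kg/(s*MPa)


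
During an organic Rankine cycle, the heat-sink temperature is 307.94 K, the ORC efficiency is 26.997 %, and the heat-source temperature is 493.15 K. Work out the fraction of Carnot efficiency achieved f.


f = (eta_orc/100) / (1 - Tc/Th)
f = (26.997/100) / (1 - 307.94/493.15)
f = 0.71884


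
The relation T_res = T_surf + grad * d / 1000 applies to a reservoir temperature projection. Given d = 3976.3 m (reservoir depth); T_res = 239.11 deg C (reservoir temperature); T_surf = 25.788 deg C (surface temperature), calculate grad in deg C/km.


grad = (T_res - T_surf) / d * 1000
grad = (239.11 - 25.788) / 3976.3 * 1000
grad = 53.648 deg C/km


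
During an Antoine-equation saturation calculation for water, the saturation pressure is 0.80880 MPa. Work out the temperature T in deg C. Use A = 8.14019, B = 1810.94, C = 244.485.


T = B / (A - log10(P_sat * 760 / 0.101325)) - C
T = 1810.94 / (8.14019 - log10(0.80880 * 760 / 0.101325)) - 244.485
T = 171.13 deg C


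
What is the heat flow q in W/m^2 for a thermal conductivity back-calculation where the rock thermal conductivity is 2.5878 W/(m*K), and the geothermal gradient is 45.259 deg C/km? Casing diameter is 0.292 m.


q = k * grad / 1000
q = 2.5878 * 45.259 / 1000
q = 0.11712 W/m^2


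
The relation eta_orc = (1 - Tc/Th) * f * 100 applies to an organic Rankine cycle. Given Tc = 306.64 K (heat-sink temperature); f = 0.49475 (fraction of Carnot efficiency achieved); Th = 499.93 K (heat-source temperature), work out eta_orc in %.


eta_orc = (1 - Tc/Th) * f * 100
eta_orc = (1 - 306.64/499.93) * 0.49475 * 100
eta_orc = 19.129 %


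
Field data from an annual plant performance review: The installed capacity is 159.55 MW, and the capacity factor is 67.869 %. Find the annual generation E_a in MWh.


E_a = CF / 100 * cap * 8760
E_a = 67.869 / 100 * 159.55 * 8760
E_a = 9.4858e+05 MWh


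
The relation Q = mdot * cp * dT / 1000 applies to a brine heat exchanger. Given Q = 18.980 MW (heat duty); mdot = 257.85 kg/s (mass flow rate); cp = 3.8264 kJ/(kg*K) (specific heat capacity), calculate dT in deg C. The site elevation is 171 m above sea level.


dT = Q * 1000 / (mdot * cp)
dT = 18.980 * 1000 / (257.85 * 3.8264)
dT = 19.23706 K
Convert (temperature difference, 1 K = 1 deg C): 19.23706 K = 19.23706 deg C
dT = 19.237 deg C


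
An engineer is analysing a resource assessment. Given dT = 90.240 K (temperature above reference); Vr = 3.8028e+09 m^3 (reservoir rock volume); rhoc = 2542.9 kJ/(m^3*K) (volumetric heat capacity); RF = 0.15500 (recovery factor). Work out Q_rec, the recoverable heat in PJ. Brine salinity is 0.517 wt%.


Step 1: Q_s = Vr*rhoc*dT/1e12 = 3.8028e+09*2542.9*90.24/1e12 = 872.6334 PJ
Step 2: Q_rec = Q_s * RF = 872.6334 * 0.155 = 135.26 PJ
Q_rec = 135.26 PJ


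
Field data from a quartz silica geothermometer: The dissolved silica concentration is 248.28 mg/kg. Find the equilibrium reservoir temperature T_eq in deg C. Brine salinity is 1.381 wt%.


T_eq = 1309 / (5.19 - log10(SiO2)) - 273.15
T_eq = 1309 / (5.19 - log10(248.28)) - 273.15
T_eq = 195.18 deg C
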